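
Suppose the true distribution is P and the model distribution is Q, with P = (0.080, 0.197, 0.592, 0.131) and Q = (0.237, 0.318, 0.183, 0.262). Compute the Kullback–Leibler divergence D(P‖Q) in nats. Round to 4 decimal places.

D(P‖Q) = Σ p·ln(p/q).
  0.080·ln(0.080/0.237) = -0.08688
  0.197·ln(0.197/0.318) = -0.09433
  0.592·ln(0.592/0.183) = 0.69502
  0.131·ln(0.131/0.262) = -0.09080
D(P‖Q) = 0.4230 nats.

0.4230 nats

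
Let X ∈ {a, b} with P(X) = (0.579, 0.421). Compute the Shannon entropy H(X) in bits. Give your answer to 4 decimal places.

H(X) = −Σ p·log₂ p.
  −(0.579)·log₂(0.579) = 0.45646
  −(0.421)·log₂(0.421) = 0.52545
Sum: 0.45646 + 0.52545 = 0.9819 bits.

0.9819 bits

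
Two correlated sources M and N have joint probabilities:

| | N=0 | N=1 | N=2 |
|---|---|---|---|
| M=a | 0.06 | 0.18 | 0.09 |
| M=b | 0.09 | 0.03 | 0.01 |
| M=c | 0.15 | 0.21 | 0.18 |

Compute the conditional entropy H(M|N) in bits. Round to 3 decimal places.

Marginals: p(M) = (0.3300, 0.1300, 0.5400), p(N) = (0.3000, 0.4200, 0.2800).
H(M|N) = Σ p(N) · H(M|N=·).
  N=0: p=0.3000, H(M|N=0) = 1.4855
  N=1: p=0.4200, H(M|N=1) = 1.2958
  N=2: p=0.2800, H(M|N=2) = 1.1078
Weighted sum = 1.300 bits.

1.300 bits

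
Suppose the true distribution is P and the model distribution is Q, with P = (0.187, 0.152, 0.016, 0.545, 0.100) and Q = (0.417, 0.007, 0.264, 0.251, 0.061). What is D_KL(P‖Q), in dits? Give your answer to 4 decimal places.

D(P‖Q) = Σ p·log₁₀(p/q).
  0.187·log₁₀(0.187/0.417) = -0.06513
  0.152·log₁₀(0.152/0.007) = 0.20319
  0.016·log₁₀(0.016/0.264) = -0.01948
  0.545·log₁₀(0.545/0.251) = 0.18351
  0.100·log₁₀(0.100/0.061) = 0.02147
D(P‖Q) = 0.3236 dits.

0.3236 dits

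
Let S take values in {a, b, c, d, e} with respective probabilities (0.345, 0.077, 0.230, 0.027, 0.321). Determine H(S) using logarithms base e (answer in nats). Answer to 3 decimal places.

1.365 nats

H(S) = −Σ p·ln p.
  −(0.345)·ln(0.345) = 0.3672
  −(0.077)·ln(0.077) = 0.1974
  −(0.230)·ln(0.230) = 0.3380
  −(0.027)·ln(0.027) = 0.0975
  −(0.321)·ln(0.321) = 0.3648
Sum: 0.3672 + 0.1974 + 0.3380 + 0.0975 + 0.3648 = 1.365 nats.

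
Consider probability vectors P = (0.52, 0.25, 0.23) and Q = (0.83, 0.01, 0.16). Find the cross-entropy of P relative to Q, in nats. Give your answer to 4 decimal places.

H(P,Q) = −Σ p·ln q.
  −0.52·ln(0.83) = 0.09689
  −0.25·ln(0.01) = 1.15129
  −0.23·ln(0.16) = 0.42149
H(P,Q) = 1.6697 nats.

1.6697 nats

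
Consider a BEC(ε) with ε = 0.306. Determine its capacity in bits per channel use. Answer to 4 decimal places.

Binary erasure channel: capacity C = 1 − ε.
C = 1 − 0.306 = 0.6940 bits per channel use.

0.6940 bits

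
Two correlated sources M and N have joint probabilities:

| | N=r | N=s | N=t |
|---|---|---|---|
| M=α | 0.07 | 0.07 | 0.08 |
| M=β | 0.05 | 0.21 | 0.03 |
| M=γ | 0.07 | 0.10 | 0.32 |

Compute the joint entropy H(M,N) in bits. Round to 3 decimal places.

2.796 bits

H(M,N) = −Σ p(x,y)·log₂ p(x,y) over all 9 cells.
  cell (α,r): −0.07·log₂0.07 = 0.2686
  cell (α,s): −0.07·log₂0.07 = 0.2686
  cell (α,t): −0.08·log₂0.08 = 0.2915
  cell (β,r): −0.05·log₂0.05 = 0.2161
  cell (β,s): −0.21·log₂0.21 = 0.4728
  cell (β,t): −0.03·log₂0.03 = 0.1518
  cell (γ,r): −0.07·log₂0.07 = 0.2686
  cell (γ,s): −0.10·log₂0.10 = 0.3322
  cell (γ,t): −0.32·log₂0.32 = 0.5260
Sum = 2.796 bits.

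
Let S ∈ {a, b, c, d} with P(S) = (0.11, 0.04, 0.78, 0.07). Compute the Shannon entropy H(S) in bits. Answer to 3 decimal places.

1.084 bits

H(S) = −Σ p·log₂ p.
  −(0.11)·log₂(0.11) = 0.3503
  −(0.04)·log₂(0.04) = 0.1858
  −(0.78)·log₂(0.78) = 0.2796
  −(0.07)·log₂(0.07) = 0.2686
Sum: 0.3503 + 0.1858 + 0.2796 + 0.2686 = 1.084 bits.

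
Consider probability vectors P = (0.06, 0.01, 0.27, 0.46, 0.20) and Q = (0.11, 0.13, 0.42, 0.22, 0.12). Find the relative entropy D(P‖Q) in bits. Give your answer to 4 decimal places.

0.3753 bits

D(P‖Q) = Σ p·log₂(p/q).
  0.06·log₂(0.06/0.11) = -0.05247
  0.01·log₂(0.01/0.13) = -0.03700
  0.27·log₂(0.27/0.42) = -0.17211
  0.46·log₂(0.46/0.22) = 0.48950
  0.20·log₂(0.20/0.12) = 0.14739
D(P‖Q) = 0.3753 bits.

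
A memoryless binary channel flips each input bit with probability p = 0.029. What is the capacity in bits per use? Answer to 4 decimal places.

0.8106 bits

Binary symmetric channel: C = 1 − h₂(ε) where h₂ is the binary entropy function.
h₂(0.029) = −0.029·log₂0.029 − 0.971·log₂0.971 = 0.1894.
C = 1 − 0.1894 = 0.8106 bits per channel use.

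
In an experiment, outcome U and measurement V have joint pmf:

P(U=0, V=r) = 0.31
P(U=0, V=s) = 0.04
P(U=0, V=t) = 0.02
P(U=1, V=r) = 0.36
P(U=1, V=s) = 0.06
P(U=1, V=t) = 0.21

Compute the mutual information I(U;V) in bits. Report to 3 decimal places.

Marginals: p(U) = (0.3700, 0.6300), p(V) = (0.6700, 0.1000, 0.2300).
I(U;V) = H(U) + H(V) − H(U,V).
H(U) = 0.9507, H(V) = 1.2070, H(U,V) = 2.0694.
I(U;V) = 0.9507 + 1.2070 − 2.0694 = 0.088 bits.

0.088 bits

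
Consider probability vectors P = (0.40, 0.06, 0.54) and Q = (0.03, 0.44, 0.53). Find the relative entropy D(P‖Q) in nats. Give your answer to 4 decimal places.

0.9267 nats

D(P‖Q) = Σ p·ln(p/q).
  0.40·ln(0.40/0.03) = 1.03611
  0.06·ln(0.06/0.44) = -0.11955
  0.54·ln(0.54/0.53) = 0.01009
D(P‖Q) = 0.9267 nats.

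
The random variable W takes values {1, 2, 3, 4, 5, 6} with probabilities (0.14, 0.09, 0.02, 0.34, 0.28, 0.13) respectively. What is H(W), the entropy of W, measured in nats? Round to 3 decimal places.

1.559 nats

H(W) = −Σ p·ln p.
  −(0.14)·ln(0.14) = 0.2753
  −(0.09)·ln(0.09) = 0.2167
  −(0.02)·ln(0.02) = 0.0782
  −(0.34)·ln(0.34) = 0.3668
  −(0.28)·ln(0.28) = 0.3564
  −(0.13)·ln(0.13) = 0.2652
Sum: 0.2753 + 0.2167 + 0.0782 + 0.3668 + 0.3564 + 0.2652 = 1.559 nats.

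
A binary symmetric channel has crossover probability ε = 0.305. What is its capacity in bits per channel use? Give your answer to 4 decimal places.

Binary symmetric channel: C = 1 − h₂(ε) where h₂ is the binary entropy function.
h₂(0.305) = −0.305·log₂0.305 − 0.695·log₂0.695 = 0.8873.
C = 1 − 0.8873 = 0.1127 bits per channel use.

0.1127 bits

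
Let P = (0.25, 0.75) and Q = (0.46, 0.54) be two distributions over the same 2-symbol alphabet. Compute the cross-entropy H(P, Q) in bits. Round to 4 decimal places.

0.9468 bits

H(P,Q) = −Σ p·log₂ q.
  −0.25·log₂(0.46) = 0.28007
  −0.75·log₂(0.54) = 0.66673
H(P,Q) = 0.9468 bits.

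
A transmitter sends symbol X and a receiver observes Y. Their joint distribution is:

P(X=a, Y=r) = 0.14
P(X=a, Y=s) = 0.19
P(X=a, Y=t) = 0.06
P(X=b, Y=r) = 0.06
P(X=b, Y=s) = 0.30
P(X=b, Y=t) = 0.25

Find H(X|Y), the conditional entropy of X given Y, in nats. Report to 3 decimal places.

Chain rule: H(X|Y) = H(X,Y) − H(Y).
Marginals: p(X) = (0.3900, 0.6100), p(Y) = (0.2000, 0.4900, 0.3100).
H(X,Y) = 1.6362 nats; H(Y) = 1.0345 nats.
H(X|Y) = 1.6362 − 1.0345 = 0.602 nats.

0.602 nats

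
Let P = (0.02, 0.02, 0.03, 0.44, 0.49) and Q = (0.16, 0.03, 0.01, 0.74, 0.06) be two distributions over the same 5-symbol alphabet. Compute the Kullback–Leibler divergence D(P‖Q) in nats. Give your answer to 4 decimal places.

0.7835 nats

D(P‖Q) = Σ p·ln(p/q).
  0.02·ln(0.02/0.16) = -0.04159
  0.02·ln(0.02/0.03) = -0.00811
  0.03·ln(0.03/0.01) = 0.03296
  0.44·ln(0.44/0.74) = -0.22875
  0.49·ln(0.49/0.06) = 1.02903
D(P‖Q) = 0.7835 nats.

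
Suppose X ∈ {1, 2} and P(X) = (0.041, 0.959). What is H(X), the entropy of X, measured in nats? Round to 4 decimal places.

H(X) = −Σ p·ln p.
  −(0.041)·ln(0.041) = 0.13096
  −(0.959)·ln(0.959) = 0.04015
Sum: 0.13096 + 0.04015 = 0.1711 nats.

0.1711 nats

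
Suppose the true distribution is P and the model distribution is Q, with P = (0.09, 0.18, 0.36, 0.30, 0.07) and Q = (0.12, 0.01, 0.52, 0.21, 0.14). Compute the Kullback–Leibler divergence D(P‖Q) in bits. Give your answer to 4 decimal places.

D(P‖Q) = Σ p·log₂(p/q).
  0.09·log₂(0.09/0.12) = -0.03735
  0.18·log₂(0.18/0.01) = 0.75059
  0.36·log₂(0.36/0.52) = -0.19099
  0.30·log₂(0.30/0.21) = 0.15437
  0.07·log₂(0.07/0.14) = -0.07000
D(P‖Q) = 0.6066 bits.

0.6066 bits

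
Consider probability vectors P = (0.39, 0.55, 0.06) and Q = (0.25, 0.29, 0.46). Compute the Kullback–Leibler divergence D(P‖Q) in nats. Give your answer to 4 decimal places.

0.4032 nats

D(P‖Q) = Σ p·ln(p/q).
  0.39·ln(0.39/0.25) = 0.17343
  0.55·ln(0.55/0.29) = 0.35202
  0.06·ln(0.06/0.46) = -0.12221
D(P‖Q) = 0.4032 nats.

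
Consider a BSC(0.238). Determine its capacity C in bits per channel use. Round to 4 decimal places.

Binary symmetric channel: C = 1 − h₂(ε) where h₂ is the binary entropy function.
h₂(0.238) = −0.238·log₂0.238 − 0.762·log₂0.762 = 0.7917.
C = 1 − 0.7917 = 0.2083 bits per channel use.

0.2083 bits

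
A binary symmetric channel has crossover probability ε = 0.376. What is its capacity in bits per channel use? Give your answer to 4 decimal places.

Binary symmetric channel: C = 1 − h₂(ε) where h₂ is the binary entropy function.
h₂(0.376) = −0.376·log₂0.376 − 0.624·log₂0.624 = 0.9552.
C = 1 − 0.9552 = 0.0448 bits per channel use.

0.0448 bits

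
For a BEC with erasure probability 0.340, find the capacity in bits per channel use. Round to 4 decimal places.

Binary erasure channel: capacity C = 1 − ε.
C = 1 − 0.340 = 0.6600 bits per channel use.

0.6600 bits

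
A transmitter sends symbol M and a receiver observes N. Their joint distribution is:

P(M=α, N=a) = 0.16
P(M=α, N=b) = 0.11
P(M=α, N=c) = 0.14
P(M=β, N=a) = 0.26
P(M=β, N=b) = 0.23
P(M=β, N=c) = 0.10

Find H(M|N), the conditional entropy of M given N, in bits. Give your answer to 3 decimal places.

0.947 bits

Chain rule: H(M|N) = H(M,N) − H(N).
Marginals: p(M) = (0.4100, 0.5900), p(N) = (0.4200, 0.3400, 0.2400).
H(M,N) = 2.4956 bits; H(N) = 1.5490 bits.
H(M|N) = 2.4956 − 1.5490 = 0.947 bits.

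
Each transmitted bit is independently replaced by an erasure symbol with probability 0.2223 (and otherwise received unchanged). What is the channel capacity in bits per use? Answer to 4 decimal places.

0.7777 bits

Binary erasure channel: capacity C = 1 − ε.
C = 1 − 0.2223 = 0.7777 bits per channel use.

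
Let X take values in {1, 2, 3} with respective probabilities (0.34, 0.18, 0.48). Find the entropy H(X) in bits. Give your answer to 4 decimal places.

H(X) = −Σ p·log₂ p.
  −(0.34)·log₂(0.34) = 0.52917
  −(0.18)·log₂(0.18) = 0.44531
  −(0.48)·log₂(0.48) = 0.50827
Sum: 0.52917 + 0.44531 + 0.50827 = 1.4828 bits.

1.4828 bits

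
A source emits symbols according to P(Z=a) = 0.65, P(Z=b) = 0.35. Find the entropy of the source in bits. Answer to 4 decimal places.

0.9341 bits

H(Z) = −Σ p·log₂ p.
  −(0.65)·log₂(0.65) = 0.40397
  −(0.35)·log₂(0.35) = 0.53010
Sum: 0.40397 + 0.53010 = 0.9341 bits.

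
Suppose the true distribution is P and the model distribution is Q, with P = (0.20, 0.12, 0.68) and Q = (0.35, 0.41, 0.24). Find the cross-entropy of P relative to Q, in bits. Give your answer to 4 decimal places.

1.8573 bits

H(P,Q) = −Σ p·log₂ q.
  −0.20·log₂(0.35) = 0.30291
  −0.12·log₂(0.41) = 0.15436
  −0.68·log₂(0.24) = 1.40005
H(P,Q) = 1.8573 bits.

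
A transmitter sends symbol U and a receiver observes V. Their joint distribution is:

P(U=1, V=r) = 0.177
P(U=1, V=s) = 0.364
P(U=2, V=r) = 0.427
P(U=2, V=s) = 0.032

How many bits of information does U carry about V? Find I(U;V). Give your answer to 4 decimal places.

Marginals: p(U) = (0.5410, 0.4590), p(V) = (0.6040, 0.3960).
I(U;V) = H(U) + H(V) − H(U,V).
H(U) = 0.9951, H(V) = 0.9686, H(U,V) = 1.6560.
I(U;V) = 0.9951 + 0.9686 − 1.6560 = 0.3077 bits.

0.3077 bits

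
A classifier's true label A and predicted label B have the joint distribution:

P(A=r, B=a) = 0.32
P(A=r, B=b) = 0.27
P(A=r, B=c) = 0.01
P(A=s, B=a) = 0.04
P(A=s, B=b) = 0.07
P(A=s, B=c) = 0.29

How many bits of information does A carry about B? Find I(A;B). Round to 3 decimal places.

Marginals: p(A) = (0.6000, 0.4000), p(B) = (0.3600, 0.3400, 0.3000).
I(A;B) = Σ p(x,y)·log₂[p(x,y)/(p(x)p(y))].
  (r,a): 0.32·log₂(1.4815) = 0.1815
  (r,b): 0.27·log₂(1.3235) = 0.1092
  (r,c): 0.01·log₂(0.0556) = -0.0417
  (s,a): 0.04·log₂(0.2778) = -0.0739
  (s,b): 0.07·log₂(0.5147) = -0.0671
  (s,c): 0.29·log₂(2.4167) = 0.3692
Sum = 0.477 bits.

0.477 bits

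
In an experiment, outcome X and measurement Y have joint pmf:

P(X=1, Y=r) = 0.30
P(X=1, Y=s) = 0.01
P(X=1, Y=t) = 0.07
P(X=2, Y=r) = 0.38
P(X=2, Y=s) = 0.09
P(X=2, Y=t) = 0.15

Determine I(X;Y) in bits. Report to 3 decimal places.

0.039 bits

Marginals: p(X) = (0.3800, 0.6200), p(Y) = (0.6800, 0.1000, 0.2200).
I(X;Y) = Σ p(x,y)·log₂[p(x,y)/(p(x)p(y))].
  (1,r): 0.30·log₂(1.1610) = 0.0646
  (1,s): 0.01·log₂(0.2632) = -0.0193
  (1,t): 0.07·log₂(0.8373) = -0.0179
  (2,r): 0.38·log₂(0.9013) = -0.0570
  (2,s): 0.09·log₂(1.4516) = 0.0484
  (2,t): 0.15·log₂(1.0997) = 0.0206
Sum = 0.039 bits.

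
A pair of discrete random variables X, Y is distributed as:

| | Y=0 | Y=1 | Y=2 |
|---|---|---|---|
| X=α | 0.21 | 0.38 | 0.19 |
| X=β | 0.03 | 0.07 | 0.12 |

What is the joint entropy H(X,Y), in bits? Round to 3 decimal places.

2.246 bits

H(X,Y) = −Σ p(x,y)·log₂ p(x,y) over all 6 cells.
  cell (α,0): −0.21·log₂0.21 = 0.4728
  cell (α,1): −0.38·log₂0.38 = 0.5305
  cell (α,2): −0.19·log₂0.19 = 0.4552
  cell (β,0): −0.03·log₂0.03 = 0.1518
  cell (β,1): −0.07·log₂0.07 = 0.2686
  cell (β,2): −0.12·log₂0.12 = 0.3671
Sum = 2.246 bits.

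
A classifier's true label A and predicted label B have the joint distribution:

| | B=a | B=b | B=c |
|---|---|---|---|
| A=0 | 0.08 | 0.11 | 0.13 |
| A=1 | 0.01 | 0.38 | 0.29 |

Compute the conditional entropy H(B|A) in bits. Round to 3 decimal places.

1.235 bits

Marginals: p(A) = (0.3200, 0.6800), p(B) = (0.0900, 0.4900, 0.4200).
H(B|A) = Σ p(A) · H(B|A=·).
  A=0: p=0.3200, H(B|A=0) = 1.5575
  A=1: p=0.6800, H(B|A=1) = 1.0830
Weighted sum = 1.235 bits.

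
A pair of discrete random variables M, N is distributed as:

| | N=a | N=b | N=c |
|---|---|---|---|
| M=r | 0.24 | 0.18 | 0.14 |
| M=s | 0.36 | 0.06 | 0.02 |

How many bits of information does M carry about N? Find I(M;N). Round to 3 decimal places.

0.125 bits

Marginals: p(M) = (0.5600, 0.4400), p(N) = (0.6000, 0.2400, 0.1600).
I(M;N) = Σ p(x,y)·log₂[p(x,y)/(p(x)p(y))].
  (r,a): 0.24·log₂(0.7143) = -0.1165
  (r,b): 0.18·log₂(1.3393) = 0.0759
  (r,c): 0.14·log₂(1.5625) = 0.0901
  (s,a): 0.36·log₂(1.3636) = 0.1611
  (s,b): 0.06·log₂(0.5682) = -0.0489
  (s,c): 0.02·log₂(0.2841) = -0.0363
Sum = 0.125 bits.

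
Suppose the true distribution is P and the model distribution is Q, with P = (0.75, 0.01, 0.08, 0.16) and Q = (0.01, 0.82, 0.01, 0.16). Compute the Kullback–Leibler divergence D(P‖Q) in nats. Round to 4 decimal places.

3.3604 nats

D(P‖Q) = Σ p·ln(p/q).
  0.75·ln(0.75/0.01) = 3.23812
  0.01·ln(0.01/0.82) = -0.04407
  0.08·ln(0.08/0.01) = 0.16636
  0.16·ln(0.16/0.16) = 0.00000
D(P‖Q) = 3.3604 nats.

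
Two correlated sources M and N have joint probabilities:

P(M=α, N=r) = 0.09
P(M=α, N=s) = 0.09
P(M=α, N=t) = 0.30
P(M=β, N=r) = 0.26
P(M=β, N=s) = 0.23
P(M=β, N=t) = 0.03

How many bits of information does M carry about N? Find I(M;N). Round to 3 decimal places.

Marginals: p(M) = (0.4800, 0.5200), p(N) = (0.3500, 0.3200, 0.3300).
I(M;N) = Σ p(x,y)·log₂[p(x,y)/(p(x)p(y))].
  (α,r): 0.09·log₂(0.5357) = -0.0810
  (α,s): 0.09·log₂(0.5859) = -0.0694
  (α,t): 0.30·log₂(1.8939) = 0.2764
  (β,r): 0.26·log₂(1.4286) = 0.1338
  (β,s): 0.23·log₂(1.3822) = 0.1074
  (β,t): 0.03·log₂(0.1748) = -0.0755
Sum = 0.292 bits.

0.292 bits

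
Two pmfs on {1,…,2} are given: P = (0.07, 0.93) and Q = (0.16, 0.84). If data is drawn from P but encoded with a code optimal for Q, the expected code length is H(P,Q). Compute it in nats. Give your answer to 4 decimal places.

H(P,Q) = −Σ p·ln q.
  −0.07·ln(0.16) = 0.12828
  −0.93·ln(0.84) = 0.16215
H(P,Q) = 0.2904 nats.

0.2904 nats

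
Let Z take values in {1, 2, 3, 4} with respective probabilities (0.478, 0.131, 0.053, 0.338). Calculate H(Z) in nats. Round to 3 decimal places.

H(Z) = −Σ p·ln p.
  −(0.478)·ln(0.478) = 0.3528
  −(0.131)·ln(0.131) = 0.2663
  −(0.053)·ln(0.053) = 0.1557
  −(0.338)·ln(0.338) = 0.3666
Sum: 0.3528 + 0.2663 + 0.1557 + 0.3666 = 1.141 nats.

1.141 nats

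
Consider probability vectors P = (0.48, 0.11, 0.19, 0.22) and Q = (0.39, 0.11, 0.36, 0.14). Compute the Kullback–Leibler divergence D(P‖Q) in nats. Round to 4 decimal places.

0.0777 nats

D(P‖Q) = Σ p·ln(p/q).
  0.48·ln(0.48/0.39) = 0.09967
  0.11·ln(0.11/0.11) = 0.00000
  0.19·ln(0.19/0.36) = -0.12143
  0.22·ln(0.22/0.14) = 0.09944
D(P‖Q) = 0.0777 nats.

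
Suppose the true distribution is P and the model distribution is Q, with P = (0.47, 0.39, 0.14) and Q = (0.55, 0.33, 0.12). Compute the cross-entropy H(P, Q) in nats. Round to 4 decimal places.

H(P,Q) = −Σ p·ln q.
  −0.47·ln(0.55) = 0.28098
  −0.39·ln(0.33) = 0.43238
  −0.14·ln(0.12) = 0.29684
H(P,Q) = 1.0102 nats.

1.0102 nats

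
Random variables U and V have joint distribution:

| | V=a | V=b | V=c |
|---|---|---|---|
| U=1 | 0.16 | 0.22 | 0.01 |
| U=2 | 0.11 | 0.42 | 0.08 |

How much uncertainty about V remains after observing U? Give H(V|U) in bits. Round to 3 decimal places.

1.173 bits

Chain rule: H(V|U) = H(U,V) − H(U).
Marginals: p(U) = (0.3900, 0.6100), p(V) = (0.2700, 0.6400, 0.0900).
H(U,V) = 2.1375 bits; H(U) = 0.9648 bits.
H(V|U) = 2.1375 − 0.9648 = 1.173 bits.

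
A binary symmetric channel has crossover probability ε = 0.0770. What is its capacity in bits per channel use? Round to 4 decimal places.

0.6085 bits

Binary symmetric channel: C = 1 − h₂(ε) where h₂ is the binary entropy function.
h₂(0.0770) = −0.0770·log₂0.0770 − 0.9230·log₂0.9230 = 0.3915.
C = 1 − 0.3915 = 0.6085 bits per channel use.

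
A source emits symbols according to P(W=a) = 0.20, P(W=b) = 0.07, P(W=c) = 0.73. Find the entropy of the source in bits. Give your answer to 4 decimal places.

1.0644 bits

H(W) = −Σ p·log₂ p.
  −(0.20)·log₂(0.20) = 0.46439
  −(0.07)·log₂(0.07) = 0.26856
  −(0.73)·log₂(0.73) = 0.33144
Sum: 0.46439 + 0.26856 + 0.33144 = 1.0644 bits.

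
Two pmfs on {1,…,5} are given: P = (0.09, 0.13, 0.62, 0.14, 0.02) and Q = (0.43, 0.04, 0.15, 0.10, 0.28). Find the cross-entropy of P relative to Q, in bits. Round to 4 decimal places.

H(P,Q) = −Σ p·log₂ q.
  −0.09·log₂(0.43) = 0.10958
  −0.13·log₂(0.04) = 0.60370
  −0.62·log₂(0.15) = 1.69692
  −0.14·log₂(0.10) = 0.46507
  −0.02·log₂(0.28) = 0.03673
H(P,Q) = 2.9120 bits.

2.9120 bits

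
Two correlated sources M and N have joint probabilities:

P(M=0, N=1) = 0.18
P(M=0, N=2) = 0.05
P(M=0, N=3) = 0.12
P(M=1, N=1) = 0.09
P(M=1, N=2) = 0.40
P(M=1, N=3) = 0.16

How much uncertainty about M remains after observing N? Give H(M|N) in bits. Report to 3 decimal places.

Marginals: p(M) = (0.3500, 0.6500), p(N) = (0.2700, 0.4500, 0.2800).
H(M|N) = Σ p(N) · H(M|N=·).
  N=1: p=0.2700, H(M|N=1) = 0.9183
  N=2: p=0.4500, H(M|N=2) = 0.5033
  N=3: p=0.2800, H(M|N=3) = 0.9852
Weighted sum = 0.750 bits.

0.750 bits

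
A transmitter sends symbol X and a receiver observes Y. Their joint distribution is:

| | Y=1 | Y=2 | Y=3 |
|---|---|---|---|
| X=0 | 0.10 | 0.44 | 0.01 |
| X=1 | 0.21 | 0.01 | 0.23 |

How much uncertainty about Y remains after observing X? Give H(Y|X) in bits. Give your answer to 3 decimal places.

Chain rule: H(Y|X) = H(X,Y) − H(X).
Marginals: p(X) = (0.5500, 0.4500), p(Y) = (0.3100, 0.4500, 0.2400).
H(X,Y) = 1.9467 bits; H(X) = 0.9928 bits.
H(Y|X) = 1.9467 − 0.9928 = 0.954 bits.

0.954 bits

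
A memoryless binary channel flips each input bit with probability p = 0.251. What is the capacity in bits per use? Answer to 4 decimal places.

Binary symmetric channel: C = 1 − h₂(ε) where h₂ is the binary entropy function.
h₂(0.251) = −0.251·log₂0.251 − 0.749·log₂0.749 = 0.8129.
C = 1 − 0.8129 = 0.1871 bits per channel use.

0.1871 bits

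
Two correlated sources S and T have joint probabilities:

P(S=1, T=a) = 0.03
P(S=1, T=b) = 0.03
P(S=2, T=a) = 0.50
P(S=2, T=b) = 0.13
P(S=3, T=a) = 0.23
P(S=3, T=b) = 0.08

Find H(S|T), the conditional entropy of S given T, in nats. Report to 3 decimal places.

0.811 nats

Chain rule: H(S|T) = H(S,T) − H(T).
Marginals: p(S) = (0.0600, 0.6300, 0.3100), p(T) = (0.7600, 0.2400).
H(S,T) = 1.3623 nats; H(T) = 0.5511 nats.
H(S|T) = 1.3623 − 0.5511 = 0.811 nats.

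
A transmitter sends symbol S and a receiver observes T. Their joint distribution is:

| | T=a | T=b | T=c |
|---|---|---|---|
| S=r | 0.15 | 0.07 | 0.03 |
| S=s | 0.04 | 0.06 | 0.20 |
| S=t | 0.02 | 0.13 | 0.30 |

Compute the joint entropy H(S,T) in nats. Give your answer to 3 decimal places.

H(S,T) = −Σ p(x,y)·ln p(x,y) over all 9 cells.
  cell (r,a): −0.15·ln0.15 = 0.2846
  cell (r,b): −0.07·ln0.07 = 0.1861
  cell (r,c): −0.03·ln0.03 = 0.1052
  cell (s,a): −0.04·ln0.04 = 0.1288
  cell (s,b): −0.06·ln0.06 = 0.1688
  cell (s,c): −0.20·ln0.20 = 0.3219
  cell (t,a): −0.02·ln0.02 = 0.0782
  cell (t,b): −0.13·ln0.13 = 0.2652
  cell (t,c): −0.30·ln0.30 = 0.3612
Sum = 1.900 nats.

1.900 nats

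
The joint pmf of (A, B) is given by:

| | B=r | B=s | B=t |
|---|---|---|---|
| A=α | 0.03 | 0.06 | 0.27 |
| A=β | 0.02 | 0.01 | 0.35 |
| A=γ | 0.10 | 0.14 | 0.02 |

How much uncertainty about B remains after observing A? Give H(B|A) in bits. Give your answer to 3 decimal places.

Marginals: p(A) = (0.3600, 0.3800, 0.2600), p(B) = (0.1500, 0.2100, 0.6400).
H(B|A) = Σ p(A) · H(B|A=·).
  A=α: p=0.3600, H(B|A=α) = 1.0409
  A=β: p=0.3800, H(B|A=β) = 0.4710
  A=γ: p=0.2600, H(B|A=γ) = 1.2957
Weighted sum = 0.891 bits.

0.891 bits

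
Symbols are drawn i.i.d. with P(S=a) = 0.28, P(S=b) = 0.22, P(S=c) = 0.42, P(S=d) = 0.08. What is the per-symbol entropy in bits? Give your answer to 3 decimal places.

H(S) = −Σ p·log₂ p.
  −(0.28)·log₂(0.28) = 0.5142
  −(0.22)·log₂(0.22) = 0.4806
  −(0.42)·log₂(0.42) = 0.5256
  −(0.08)·log₂(0.08) = 0.2915
Sum: 0.5142 + 0.4806 + 0.5256 + 0.2915 = 1.812 bits.

1.812 bits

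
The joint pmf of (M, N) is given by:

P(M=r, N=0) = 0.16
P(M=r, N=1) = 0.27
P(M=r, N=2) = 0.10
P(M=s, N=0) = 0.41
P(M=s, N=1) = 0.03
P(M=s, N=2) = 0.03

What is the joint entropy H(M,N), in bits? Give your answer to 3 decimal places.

2.096 bits

H(M,N) = −Σ p(x,y)·log₂ p(x,y) over all 6 cells.
  cell (r,0): −0.16·log₂0.16 = 0.4230
  cell (r,1): −0.27·log₂0.27 = 0.5100
  cell (r,2): −0.10·log₂0.10 = 0.3322
  cell (s,0): −0.41·log₂0.41 = 0.5274
  cell (s,1): −0.03·log₂0.03 = 0.1518
  cell (s,2): −0.03·log₂0.03 = 0.1518
Sum = 2.096 bits.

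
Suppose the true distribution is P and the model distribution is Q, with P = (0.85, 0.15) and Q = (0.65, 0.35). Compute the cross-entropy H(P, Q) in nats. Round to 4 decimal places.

0.5236 nats

H(P,Q) = −Σ p·ln q.
  −0.85·ln(0.65) = 0.36617
  −0.15·ln(0.35) = 0.15747
H(P,Q) = 0.5236 nats.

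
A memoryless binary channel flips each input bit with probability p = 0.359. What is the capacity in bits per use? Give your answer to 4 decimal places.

Binary symmetric channel: C = 1 − h₂(ε) where h₂ is the binary entropy function.
h₂(0.359) = −0.359·log₂0.359 − 0.641·log₂0.641 = 0.9418.
C = 1 − 0.9418 = 0.0582 bits per channel use.

0.0582 bits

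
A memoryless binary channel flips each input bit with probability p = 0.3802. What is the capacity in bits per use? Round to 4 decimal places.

Binary symmetric channel: C = 1 − h₂(ε) where h₂ is the binary entropy function.
h₂(0.3802) = −0.3802·log₂0.3802 − 0.6198·log₂0.6198 = 0.9582.
C = 1 − 0.9582 = 0.0418 bits per channel use.

0.0418 bits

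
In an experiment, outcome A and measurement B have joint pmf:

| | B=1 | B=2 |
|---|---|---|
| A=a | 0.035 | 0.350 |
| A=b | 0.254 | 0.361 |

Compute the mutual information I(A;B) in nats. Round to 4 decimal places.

Marginals: p(A) = (0.3850, 0.6150), p(B) = (0.2890, 0.7110).
I(A;B) = Σ p(x,y)·ln[p(x,y)/(p(x)p(y))].
  (a,1): 0.035·ln(0.3146) = -0.04048
  (a,2): 0.350·ln(1.2786) = 0.08602
  (b,1): 0.254·ln(1.4291) = 0.09069
  (b,2): 0.361·ln(0.8256) = -0.06919
Sum = 0.0670 nats.

0.0670 nats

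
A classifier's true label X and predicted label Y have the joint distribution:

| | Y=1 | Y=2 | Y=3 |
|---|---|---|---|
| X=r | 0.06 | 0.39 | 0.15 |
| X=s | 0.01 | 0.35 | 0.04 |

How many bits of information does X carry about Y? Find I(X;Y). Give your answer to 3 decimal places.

0.050 bits

Marginals: p(X) = (0.6000, 0.4000), p(Y) = (0.0700, 0.7400, 0.1900).
I(X;Y) = H(X) + H(Y) − H(X,Y).
H(X) = 0.9710, H(Y) = 1.0452, H(X,Y) = 1.9662.
I(X;Y) = 0.9710 + 1.0452 − 1.9662 = 0.050 bits.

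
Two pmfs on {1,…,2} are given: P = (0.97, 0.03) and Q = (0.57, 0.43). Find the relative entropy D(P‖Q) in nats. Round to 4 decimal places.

0.4358 nats

D(P‖Q) = Σ p·ln(p/q).
  0.97·ln(0.97/0.57) = 0.51571
  0.03·ln(0.03/0.43) = -0.07988
D(P‖Q) = 0.4358 nats.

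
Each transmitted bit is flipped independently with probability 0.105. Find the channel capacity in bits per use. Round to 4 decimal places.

Binary symmetric channel: C = 1 − h₂(ε) where h₂ is the binary entropy function.
h₂(0.105) = −0.105·log₂0.105 − 0.895·log₂0.895 = 0.4846.
C = 1 − 0.4846 = 0.5154 bits per channel use.

0.5154 bits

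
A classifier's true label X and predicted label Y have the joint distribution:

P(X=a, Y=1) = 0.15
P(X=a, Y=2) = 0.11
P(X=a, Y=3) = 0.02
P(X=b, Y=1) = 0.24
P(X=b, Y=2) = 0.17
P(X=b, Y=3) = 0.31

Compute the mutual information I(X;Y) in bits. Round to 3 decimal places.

Marginals: p(X) = (0.2800, 0.7200), p(Y) = (0.3900, 0.2800, 0.3300).
I(X;Y) = Σ p(x,y)·log₂[p(x,y)/(p(x)p(y))].
  (a,1): 0.15·log₂(1.3736) = 0.0687
  (a,2): 0.11·log₂(1.4031) = 0.0537
  (a,3): 0.02·log₂(0.2165) = -0.0442
  (b,1): 0.24·log₂(0.8547) = -0.0544
  (b,2): 0.17·log₂(0.8433) = -0.0418
  (b,3): 0.31·log₂(1.3047) = 0.1190
Sum = 0.101 bits.

0.101 bits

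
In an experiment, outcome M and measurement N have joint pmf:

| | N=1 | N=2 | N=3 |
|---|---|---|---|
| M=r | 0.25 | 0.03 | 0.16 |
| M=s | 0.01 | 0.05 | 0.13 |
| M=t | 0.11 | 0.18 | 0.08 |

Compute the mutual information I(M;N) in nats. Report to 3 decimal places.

0.171 nats

Marginals: p(M) = (0.4400, 0.1900, 0.3700), p(N) = (0.3700, 0.2600, 0.3700).
I(M;N) = Σ p(x,y)·ln[p(x,y)/(p(x)p(y))].
  (r,1): 0.25·ln(1.5356) = 0.1072
  (r,2): 0.03·ln(0.2622) = -0.0402
  (r,3): 0.16·ln(0.9828) = -0.0028
  (s,1): 0.01·ln(0.1422) = -0.0195
  (s,2): 0.05·ln(1.0121) = 0.0006
  (s,3): 0.13·ln(1.8492) = 0.0799
  (t,1): 0.11·ln(0.8035) = -0.0241
  (t,2): 0.18·ln(1.8711) = 0.1128
  (t,3): 0.08·ln(0.5844) = -0.0430
Sum = 0.171 nats.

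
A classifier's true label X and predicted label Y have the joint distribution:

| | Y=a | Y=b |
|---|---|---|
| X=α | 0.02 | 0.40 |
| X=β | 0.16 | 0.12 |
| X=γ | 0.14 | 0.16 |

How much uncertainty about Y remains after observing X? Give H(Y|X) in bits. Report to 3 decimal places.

Chain rule: H(Y|X) = H(X,Y) − H(X).
Marginals: p(X) = (0.4200, 0.2800, 0.3000), p(Y) = (0.3200, 0.6800).
H(X,Y) = 2.2519 bits; H(X) = 1.5610 bits.
H(Y|X) = 2.2519 − 1.5610 = 0.691 bits.

0.691 bits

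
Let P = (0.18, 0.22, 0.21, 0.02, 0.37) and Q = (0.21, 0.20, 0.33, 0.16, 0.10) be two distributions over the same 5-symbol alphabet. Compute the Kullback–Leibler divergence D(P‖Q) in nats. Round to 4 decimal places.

D(P‖Q) = Σ p·ln(p/q).
  0.18·ln(0.18/0.21) = -0.02775
  0.22·ln(0.22/0.20) = 0.02097
  0.21·ln(0.21/0.33) = -0.09492
  0.02·ln(0.02/0.16) = -0.04159
  0.37·ln(0.37/0.10) = 0.48408
D(P‖Q) = 0.3408 nats.

0.3408 nats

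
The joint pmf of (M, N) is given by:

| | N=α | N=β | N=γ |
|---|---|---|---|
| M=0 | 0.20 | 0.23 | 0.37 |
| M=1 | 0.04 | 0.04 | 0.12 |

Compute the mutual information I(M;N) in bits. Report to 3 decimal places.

0.009 bits

Marginals: p(M) = (0.8000, 0.2000), p(N) = (0.2400, 0.2700, 0.4900).
I(M;N) = Σ p(x,y)·log₂[p(x,y)/(p(x)p(y))].
  (0,α): 0.20·log₂(1.0417) = 0.0118
  (0,β): 0.23·log₂(1.0648) = 0.0208
  (0,γ): 0.37·log₂(0.9439) = -0.0308
  (1,α): 0.04·log₂(0.8333) = -0.0105
  (1,β): 0.04·log₂(0.7407) = -0.0173
  (1,γ): 0.12·log₂(1.2245) = 0.0351
Sum = 0.009 bits.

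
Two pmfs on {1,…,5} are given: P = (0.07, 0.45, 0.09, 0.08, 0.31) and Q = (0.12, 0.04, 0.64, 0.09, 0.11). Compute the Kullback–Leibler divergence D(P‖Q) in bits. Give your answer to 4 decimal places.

D(P‖Q) = Σ p·log₂(p/q).
  0.07·log₂(0.07/0.12) = -0.05443
  0.45·log₂(0.45/0.04) = 1.57133
  0.09·log₂(0.09/0.64) = -0.25471
  0.08·log₂(0.08/0.09) = -0.01359
  0.31·log₂(0.31/0.11) = 0.46338
D(P‖Q) = 1.7120 bits.

1.7120 bits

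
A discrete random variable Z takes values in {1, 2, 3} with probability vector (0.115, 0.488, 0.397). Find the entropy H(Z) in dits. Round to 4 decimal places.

H(Z) = −Σ p·log₁₀ p.
  −(0.115)·log₁₀(0.115) = 0.10802
  −(0.488)·log₁₀(0.488) = 0.15205
  −(0.397)·log₁₀(0.397) = 0.15928
Sum: 0.10802 + 0.15205 + 0.15928 = 0.4194 dits.

0.4194 dits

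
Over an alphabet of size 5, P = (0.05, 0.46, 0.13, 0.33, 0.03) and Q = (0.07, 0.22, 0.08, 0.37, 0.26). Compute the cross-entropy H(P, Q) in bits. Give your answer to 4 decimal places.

2.2020 bits

H(P,Q) = −Σ p·log₂ q.
  −0.05·log₂(0.07) = 0.19183
  −0.46·log₂(0.22) = 1.00484
  −0.13·log₂(0.08) = 0.47370
  −0.33·log₂(0.37) = 0.47335
  −0.03·log₂(0.26) = 0.05830
H(P,Q) = 2.2020 bits.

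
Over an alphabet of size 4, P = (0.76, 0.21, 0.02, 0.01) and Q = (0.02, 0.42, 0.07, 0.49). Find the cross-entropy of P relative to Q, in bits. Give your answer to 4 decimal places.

H(P,Q) = −Σ p·log₂ q.
  −0.76·log₂(0.02) = 4.28933
  −0.21·log₂(0.42) = 0.26282
  −0.02·log₂(0.07) = 0.07673
  −0.01·log₂(0.49) = 0.01029
H(P,Q) = 4.6392 bits.

4.6392 bits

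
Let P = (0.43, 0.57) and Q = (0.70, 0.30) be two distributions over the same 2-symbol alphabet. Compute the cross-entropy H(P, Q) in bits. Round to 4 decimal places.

1.2113 bits

H(P,Q) = −Σ p·log₂ q.
  −0.43·log₂(0.70) = 0.22127
  −0.57·log₂(0.30) = 0.99007
H(P,Q) = 1.2113 bits.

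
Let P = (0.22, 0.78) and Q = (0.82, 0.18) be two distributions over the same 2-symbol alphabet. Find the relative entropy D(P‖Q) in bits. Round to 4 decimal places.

1.2325 bits

D(P‖Q) = Σ p·log₂(p/q).
  0.22·log₂(0.22/0.82) = -0.41759
  0.78·log₂(0.78/0.18) = 1.65007
D(P‖Q) = 1.2325 bits.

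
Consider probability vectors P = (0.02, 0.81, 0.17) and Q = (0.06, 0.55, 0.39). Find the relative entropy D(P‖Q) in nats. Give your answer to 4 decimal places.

0.1504 nats

D(P‖Q) = Σ p·ln(p/q).
  0.02·ln(0.02/0.06) = -0.02197
  0.81·ln(0.81/0.55) = 0.31356
  0.17·ln(0.17/0.39) = -0.14116
D(P‖Q) = 0.1504 nats.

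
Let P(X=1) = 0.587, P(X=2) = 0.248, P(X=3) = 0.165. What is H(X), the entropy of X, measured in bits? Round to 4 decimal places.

1.3789 bits

H(X) = −Σ p·log₂ p.
  −(0.587)·log₂(0.587) = 0.45115
  −(0.248)·log₂(0.248) = 0.49887
  −(0.165)·log₂(0.165) = 0.42891
Sum: 0.45115 + 0.49887 + 0.42891 = 1.3789 bits.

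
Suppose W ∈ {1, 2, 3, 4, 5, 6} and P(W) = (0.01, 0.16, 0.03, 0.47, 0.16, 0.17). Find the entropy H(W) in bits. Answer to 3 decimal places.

2.011 bits

H(W) = −Σ p·log₂ p.
  −(0.01)·log₂(0.01) = 0.0664
  −(0.16)·log₂(0.16) = 0.4230
  −(0.03)·log₂(0.03) = 0.1518
  −(0.47)·log₂(0.47) = 0.5120
  −(0.16)·log₂(0.16) = 0.4230
  −(0.17)·log₂(0.17) = 0.4346
Sum: 0.0664 + 0.4230 + 0.1518 + 0.5120 + 0.4230 + 0.4346 = 2.011 bits.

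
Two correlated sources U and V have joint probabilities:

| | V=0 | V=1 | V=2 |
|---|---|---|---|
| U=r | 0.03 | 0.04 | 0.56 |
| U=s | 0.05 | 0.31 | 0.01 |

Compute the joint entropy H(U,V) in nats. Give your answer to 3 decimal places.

H(U,V) = −Σ p(x,y)·ln p(x,y) over all 6 cells.
  cell (r,0): −0.03·ln0.03 = 0.1052
  cell (r,1): −0.04·ln0.04 = 0.1288
  cell (r,2): −0.56·ln0.56 = 0.3247
  cell (s,0): −0.05·ln0.05 = 0.1498
  cell (s,1): −0.31·ln0.31 = 0.3631
  cell (s,2): −0.01·ln0.01 = 0.0461
Sum = 1.118 nats.

1.118 nats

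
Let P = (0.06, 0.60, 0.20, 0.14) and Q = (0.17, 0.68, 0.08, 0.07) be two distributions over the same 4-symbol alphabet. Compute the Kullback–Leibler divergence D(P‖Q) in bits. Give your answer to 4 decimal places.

0.2059 bits

D(P‖Q) = Σ p·log₂(p/q).
  0.06·log₂(0.06/0.17) = -0.09015
  0.60·log₂(0.60/0.68) = -0.10834
  0.20·log₂(0.20/0.08) = 0.26439
  0.14·log₂(0.14/0.07) = 0.14000
D(P‖Q) = 0.2059 bits.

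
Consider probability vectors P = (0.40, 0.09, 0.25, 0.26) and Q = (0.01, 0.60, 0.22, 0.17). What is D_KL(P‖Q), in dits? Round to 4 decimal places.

0.6285 dits

D(P‖Q) = Σ p·log₁₀(p/q).
  0.40·log₁₀(0.40/0.01) = 0.64082
  0.09·log₁₀(0.09/0.60) = -0.07415
  0.25·log₁₀(0.25/0.22) = 0.01388
  0.26·log₁₀(0.26/0.17) = 0.04798
D(P‖Q) = 0.6285 dits.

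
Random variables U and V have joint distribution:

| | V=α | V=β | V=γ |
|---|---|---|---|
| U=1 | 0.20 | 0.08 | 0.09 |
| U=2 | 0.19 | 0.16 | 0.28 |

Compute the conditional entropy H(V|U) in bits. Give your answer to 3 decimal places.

Chain rule: H(V|U) = H(U,V) − H(U).
Marginals: p(U) = (0.3700, 0.6300), p(V) = (0.3900, 0.2400, 0.3700).
H(U,V) = 2.4610 bits; H(U) = 0.9507 bits.
H(V|U) = 2.4610 − 0.9507 = 1.510 bits.

1.510 bits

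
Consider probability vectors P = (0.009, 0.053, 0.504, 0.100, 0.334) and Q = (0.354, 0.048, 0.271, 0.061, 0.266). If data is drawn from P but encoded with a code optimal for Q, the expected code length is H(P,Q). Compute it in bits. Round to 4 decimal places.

H(P,Q) = −Σ p·log₂ q.
  −0.009·log₂(0.354) = 0.01348
  −0.053·log₂(0.048) = 0.23218
  −0.504·log₂(0.271) = 0.94935
  −0.100·log₂(0.061) = 0.40350
  −0.334·log₂(0.266) = 0.63811
H(P,Q) = 2.2366 bits.

2.2366 bits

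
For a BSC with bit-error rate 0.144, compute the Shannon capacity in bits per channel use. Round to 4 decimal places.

0.4054 bits

Binary symmetric channel: C = 1 − h₂(ε) where h₂ is the binary entropy function.
h₂(0.144) = −0.144·log₂0.144 − 0.856·log₂0.856 = 0.5946.
C = 1 − 0.5946 = 0.4054 bits per channel use.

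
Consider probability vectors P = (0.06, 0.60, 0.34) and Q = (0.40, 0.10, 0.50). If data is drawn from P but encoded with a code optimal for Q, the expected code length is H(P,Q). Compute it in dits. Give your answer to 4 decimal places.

H(P,Q) = −Σ p·log₁₀ q.
  −0.06·log₁₀(0.40) = 0.02388
  −0.60·log₁₀(0.10) = 0.60000
  −0.34·log₁₀(0.50) = 0.10235
H(P,Q) = 0.7262 dits.

0.7262 dits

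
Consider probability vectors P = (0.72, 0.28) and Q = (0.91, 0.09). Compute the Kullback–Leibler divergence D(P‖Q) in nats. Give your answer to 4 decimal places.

0.1492 nats

D(P‖Q) = Σ p·ln(p/q).
  0.72·ln(0.72/0.91) = -0.16862
  0.28·ln(0.28/0.09) = 0.31779
D(P‖Q) = 0.1492 nats.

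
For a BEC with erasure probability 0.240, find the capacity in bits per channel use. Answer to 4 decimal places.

Binary erasure channel: capacity C = 1 − ε.
C = 1 − 0.240 = 0.7600 bits per channel use.

0.7600 bits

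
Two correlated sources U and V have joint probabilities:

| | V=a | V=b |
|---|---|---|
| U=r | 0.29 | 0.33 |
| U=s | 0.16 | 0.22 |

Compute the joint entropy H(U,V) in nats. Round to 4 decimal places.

H(U,V) = −Σ p(x,y)·ln p(x,y) over all 4 cells.
  cell (r,a): −0.29·ln0.29 = 0.35898
  cell (r,b): −0.33·ln0.33 = 0.36586
  cell (s,a): −0.16·ln0.16 = 0.29321
  cell (s,b): −0.22·ln0.22 = 0.33311
Sum = 1.3512 nats.

1.3512 nats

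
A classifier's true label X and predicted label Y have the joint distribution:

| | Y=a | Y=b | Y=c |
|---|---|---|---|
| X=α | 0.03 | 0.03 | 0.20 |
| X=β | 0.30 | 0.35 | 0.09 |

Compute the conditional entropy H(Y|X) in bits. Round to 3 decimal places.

Chain rule: H(Y|X) = H(X,Y) − H(X).
Marginals: p(X) = (0.2600, 0.7400), p(Y) = (0.3300, 0.3800, 0.2900).
H(X,Y) = 2.1318 bits; H(X) = 0.8267 bits.
H(Y|X) = 2.1318 − 0.8267 = 1.305 bits.

1.305 bits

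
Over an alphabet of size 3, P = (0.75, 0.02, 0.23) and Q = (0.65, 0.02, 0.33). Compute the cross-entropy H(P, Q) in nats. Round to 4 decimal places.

0.6563 nats

H(P,Q) = −Σ p·ln q.
  −0.75·ln(0.65) = 0.32309
  −0.02·ln(0.02) = 0.07824
  −0.23·ln(0.33) = 0.25499
H(P,Q) = 0.6563 nats.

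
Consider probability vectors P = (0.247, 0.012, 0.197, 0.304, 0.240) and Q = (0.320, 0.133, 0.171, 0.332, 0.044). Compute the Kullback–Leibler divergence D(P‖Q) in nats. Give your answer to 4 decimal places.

D(P‖Q) = Σ p·ln(p/q).
  0.247·ln(0.247/0.320) = -0.06396
  0.012·ln(0.012/0.133) = -0.02887
  0.197·ln(0.197/0.171) = 0.02788
  0.304·ln(0.304/0.332) = -0.02678
  0.240·ln(0.240/0.044) = 0.40715
D(P‖Q) = 0.3154 nats.

0.3154 nats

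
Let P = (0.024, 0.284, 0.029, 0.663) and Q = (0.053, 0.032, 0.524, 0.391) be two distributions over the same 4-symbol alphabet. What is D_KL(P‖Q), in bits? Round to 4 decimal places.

D(P‖Q) = Σ p·log₂(p/q).
  0.024·log₂(0.024/0.053) = -0.02743
  0.284·log₂(0.284/0.032) = 0.89453
  0.029·log₂(0.029/0.524) = -0.12109
  0.663·log₂(0.663/0.391) = 0.50510
D(P‖Q) = 1.2511 bits.

1.2511 bits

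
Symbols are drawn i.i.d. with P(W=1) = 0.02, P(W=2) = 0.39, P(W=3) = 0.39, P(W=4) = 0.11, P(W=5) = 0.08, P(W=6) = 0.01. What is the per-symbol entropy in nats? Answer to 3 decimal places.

1.304 nats

H(W) = −Σ p·ln p.
  −(0.02)·ln(0.02) = 0.0782
  −(0.39)·ln(0.39) = 0.3672
  −(0.39)·ln(0.39) = 0.3672
  −(0.11)·ln(0.11) = 0.2428
  −(0.08)·ln(0.08) = 0.2021
  −(0.01)·ln(0.01) = 0.0461
Sum: 0.0782 + 0.3672 + 0.3672 + 0.2428 + 0.2021 + 0.0461 = 1.304 nats.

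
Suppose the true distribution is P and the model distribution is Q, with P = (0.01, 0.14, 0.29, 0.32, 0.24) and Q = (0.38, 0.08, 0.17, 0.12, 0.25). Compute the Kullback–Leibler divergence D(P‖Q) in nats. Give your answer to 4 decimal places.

0.5009 nats

D(P‖Q) = Σ p·ln(p/q).
  0.01·ln(0.01/0.38) = -0.03638
  0.14·ln(0.14/0.08) = 0.07835
  0.29·ln(0.29/0.17) = 0.15488
  0.32·ln(0.32/0.12) = 0.31387
  0.24·ln(0.24/0.25) = -0.00980
D(P‖Q) = 0.5009 nats.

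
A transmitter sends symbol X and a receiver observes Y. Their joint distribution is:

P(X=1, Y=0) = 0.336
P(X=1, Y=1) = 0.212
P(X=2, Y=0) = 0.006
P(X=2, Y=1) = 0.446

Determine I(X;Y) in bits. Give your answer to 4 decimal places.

Marginals: p(X) = (0.5480, 0.4520), p(Y) = (0.3420, 0.6580).
I(X;Y) = Σ p(x,y)·log₂[p(x,y)/(p(x)p(y))].
  (1,0): 0.336·log₂(1.7928) = 0.28298
  (1,1): 0.212·log₂(0.5879) = -0.16245
  (2,0): 0.006·log₂(0.0388) = -0.02812
  (2,1): 0.446·log₂(1.4996) = 0.26071
Sum = 0.3531 bits.

0.3531 bits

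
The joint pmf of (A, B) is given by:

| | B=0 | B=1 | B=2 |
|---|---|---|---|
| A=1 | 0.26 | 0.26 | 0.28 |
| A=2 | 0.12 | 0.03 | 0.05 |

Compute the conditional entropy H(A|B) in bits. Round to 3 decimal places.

Marginals: p(A) = (0.8000, 0.2000), p(B) = (0.3800, 0.2900, 0.3300).
H(A|B) = Σ p(B) · H(A|B=·).
  B=0: p=0.3800, H(A|B=0) = 0.8997
  B=1: p=0.2900, H(A|B=1) = 0.4798
  B=2: p=0.3300, H(A|B=2) = 0.6136
Weighted sum = 0.684 bits.

0.684 bits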